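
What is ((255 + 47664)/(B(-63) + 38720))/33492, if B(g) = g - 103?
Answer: 15973/430416856 ≈ 3.7111e-5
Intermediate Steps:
B(g) = -103 + g
((255 + 47664)/(B(-63) + 38720))/33492 = ((255 + 47664)/((-103 - 63) + 38720))/33492 = (47919/(-166 + 38720))*(1/33492) = (47919/38554)*(1/33492) = 15973/430416856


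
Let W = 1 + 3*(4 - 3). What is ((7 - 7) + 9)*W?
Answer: 36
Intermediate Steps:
W = 4 (W = 1 + 3*1 = 1 + 3 = 4)
((7 - 7) + 9)*W = ((7 - 7) + 9)*4 = (0 + 9)*4 = 9*4 = 36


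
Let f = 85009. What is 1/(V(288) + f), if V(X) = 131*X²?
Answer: 1/10950673 ≈ 9.1319e-8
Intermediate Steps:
1/(V(288) + f) = 1/(131*288² + 85009) = 1/(131*82944 + 85009) = 1/(10865664 + 85009) = 1/10950673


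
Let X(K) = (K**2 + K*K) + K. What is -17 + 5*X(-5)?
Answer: 208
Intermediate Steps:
X(K) = K + 2*K**2 (X(K) = (K**2 + K**2) + K = 2*K**2 + K = K + 2*K**2)
-17 + 5*X(-5) = -17 + 5*(-5*(1 + 2*(-5))) = -17 + 5*(-5*(1 - 10)) = -17 + 5*(-5*(-9)) = -17 + 5*45 = -17 + 225 = 208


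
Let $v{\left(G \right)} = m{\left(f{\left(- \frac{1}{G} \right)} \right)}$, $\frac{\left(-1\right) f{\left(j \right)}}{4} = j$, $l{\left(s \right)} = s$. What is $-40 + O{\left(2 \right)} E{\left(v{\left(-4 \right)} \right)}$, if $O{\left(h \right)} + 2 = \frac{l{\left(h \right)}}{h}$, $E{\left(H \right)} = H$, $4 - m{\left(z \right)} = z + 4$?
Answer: $-41$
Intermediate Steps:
$f{\left(j \right)} = - 4 j$
$m{\left(z \right)} = - z$ ($m{\left(z \right)} = 4 - \left(z + 4\right) = 4 - \left(4 + z\right) = - z$)
$v{\left(G \right)} = - \frac{4}{G}$ ($v{\left(G \right)} = - \left(-4\right) \left(- \frac{1}{G}\right) = - \frac{4}{G}$)
$O{\left(h \right)} = -1$ ($O{\left(h \right)} = -2 + \frac{h}{h} = -2 + 1 = -1$)
$-40 + O{\left(2 \right)} E{\left(v{\left(-4 \right)} \right)} = -40 - - \frac{4}{-4} = -40 - \left(-4\right) \left(- \frac{1}{4}\right) = -40 - 1 = -41$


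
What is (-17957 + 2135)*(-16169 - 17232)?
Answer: 528470622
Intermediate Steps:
(-17957 + 2135)*(-16169 - 17232) = -15822*(-33401) = 528470622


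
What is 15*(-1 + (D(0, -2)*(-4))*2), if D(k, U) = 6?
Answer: -735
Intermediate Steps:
15*(-1 + (D(0, -2)*(-4))*2) = 15*(-1 + (6*(-4))*2) = 15*(-1 - 24*2) = 15*(-1 - 48) = 15*(-49) = -735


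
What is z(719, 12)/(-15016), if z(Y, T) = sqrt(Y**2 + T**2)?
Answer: -sqrt(517105)/15016 ≈ -0.047889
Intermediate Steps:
z(Y, T) = sqrt(T**2 + Y**2)
z(719, 12)/(-15016) = sqrt(12**2 + 719**2)/(-15016) = sqrt(144 + 516961)*(-1/15016) = sqrt(517105)*(-1/15016) = -sqrt(517105)/15016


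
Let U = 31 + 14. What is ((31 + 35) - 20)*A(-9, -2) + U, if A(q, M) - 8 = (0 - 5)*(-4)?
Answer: 1333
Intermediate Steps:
A(q, M) = 28 (A(q, M) = 8 + (0 - 5)*(-4) = 8 - 5*(-4) = 8 + 20 = 28)
U = 45
((31 + 35) - 20)*A(-9, -2) + U = ((31 + 35) - 20)*28 + 45 = (66 - 20)*28 + 45 = 46*28 + 45 = 1288 + 45 = 1333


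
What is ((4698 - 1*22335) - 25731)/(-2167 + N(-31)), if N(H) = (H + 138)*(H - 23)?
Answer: 43368/7945 ≈ 5.4585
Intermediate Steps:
N(H) = (-23 + H)*(138 + H) (N(H) = (138 + H)*(-23 + H) = (-23 + H)*(138 + H))
((4698 - 1*22335) - 25731)/(-2167 + N(-31)) = ((4698 - 1*22335) - 25731)/(-2167 + (-3174 + (-31)**2 + 115*(-31))) = ((4698 - 22335) - 25731)/(-2167 + (-3174 + 961 - 3565)) = (-17637 - 25731)/(-2167 - 5778) = -43368/(-7945) = -43368*(-1/7945) = 43368/7945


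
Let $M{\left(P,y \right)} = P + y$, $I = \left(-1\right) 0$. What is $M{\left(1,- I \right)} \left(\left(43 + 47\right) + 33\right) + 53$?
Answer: $176$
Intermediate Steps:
$I = 0$
$M{\left(1,- I \right)} \left(\left(43 + 47\right) + 33\right) + 53 = \left(1 - 0\right) \left(\left(43 + 47\right) + 33\right) + 53 = \left(1 + 0\right) \left(90 + 33\right) + 53 = 1 \cdot 123 + 53 = 123 + 53 = 176$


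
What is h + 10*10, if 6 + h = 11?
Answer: 105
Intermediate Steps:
h = 5 (h = -6 + 11 = 5)
h + 10*10 = 5 + 10*10 = 5 + 100 = 105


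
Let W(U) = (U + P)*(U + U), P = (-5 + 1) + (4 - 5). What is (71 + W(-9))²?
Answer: 104329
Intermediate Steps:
P = -5 (P = -4 - 1 = -5)
W(U) = 2*U*(-5 + U) (W(U) = (U - 5)*(U + U) = (-5 + U)*(2*U) = 2*U*(-5 + U))
(71 + W(-9))² = (71 + 2*(-9)*(-5 - 9))² = (71 + 2*(-9)*(-14))² = (71 + 252)² = 323² = 104329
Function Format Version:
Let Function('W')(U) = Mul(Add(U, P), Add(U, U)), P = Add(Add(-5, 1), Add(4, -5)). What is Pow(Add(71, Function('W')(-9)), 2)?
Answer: 104329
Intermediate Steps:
P = -5 (P = Add(-4, -1) = -5)
Function('W')(U) = Mul(2, U, Add(-5, U)) (Function('W')(U) = Mul(Add(U, -5), Add(U, U)) = Mul(Add(-5, U), Mul(2, U)) = Mul(2, U, Add(-5, U)))
Pow(Add(71, Function('W')(-9)), 2) = Pow(Add(71, Mul(2, -9, Add(-5, -9))), 2) = Pow(Add(71, Mul(2, -9, -14)), 2) = Pow(Add(71, 252), 2) = Pow(323, 2) = 104329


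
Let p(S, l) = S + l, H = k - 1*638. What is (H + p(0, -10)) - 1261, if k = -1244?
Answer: -3153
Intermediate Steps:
H = -1882 (H = -1244 - 1*638 = -1244 - 638 = -1882)
(H + p(0, -10)) - 1261 = (-1882 + (0 - 10)) - 1261 = (-1882 - 10) - 1261 = -1892 - 1261 = -3153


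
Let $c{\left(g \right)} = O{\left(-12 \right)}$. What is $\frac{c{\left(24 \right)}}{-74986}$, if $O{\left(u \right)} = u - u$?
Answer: $0$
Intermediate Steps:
$O{\left(u \right)} = 0$
$c{\left(g \right)} = 0$
$\frac{c{\left(24 \right)}}{-74986} = \frac{0}{-74986} = 0 \left(- \frac{1}{74986}\right) = 0$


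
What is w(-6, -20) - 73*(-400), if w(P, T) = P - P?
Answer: 29200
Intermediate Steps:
w(P, T) = 0
w(-6, -20) - 73*(-400) = 0 - 73*(-400) = 0 + 29200 = 29200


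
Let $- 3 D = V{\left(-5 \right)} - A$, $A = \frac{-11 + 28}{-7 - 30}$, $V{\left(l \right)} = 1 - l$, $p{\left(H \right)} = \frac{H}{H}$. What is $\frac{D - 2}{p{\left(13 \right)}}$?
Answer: $- \frac{461}{111} \approx -4.1532$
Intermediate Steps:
$p{\left(H \right)} = 1$
$A = - \frac{17}{37}$ ($A = \frac{17}{-37} = 17 \left(- \frac{1}{37}\right) = - \frac{17}{37} \approx -0.45946$)
$D = - \frac{239}{111}$ ($D = - \frac{\left(1 - -5\right) - - \frac{17}{37}}{3} = - \frac{\left(1 + 5\right) + \frac{17}{37}}{3} = - \frac{6 + \frac{17}{37}}{3} = \left(- \frac{1}{3}\right) \frac{239}{37} = - \frac{239}{111} \approx -2.1532$)
$\frac{D - 2}{p{\left(13 \right)}} = \frac{- \frac{239}{111} - 2}{1} = \left(- \frac{461}{111}\right) 1 = - \frac{461}{111}$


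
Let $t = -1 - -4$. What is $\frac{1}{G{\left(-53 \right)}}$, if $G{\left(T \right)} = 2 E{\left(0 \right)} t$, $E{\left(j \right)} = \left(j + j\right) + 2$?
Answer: $\frac{1}{12} \approx 0.083333$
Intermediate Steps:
$t = 3$ ($t = -1 + 4 = 3$)
$E{\left(j \right)} = 2 + 2 j$ ($E{\left(j \right)} = 2 j + 2 = 2 + 2 j$)
$G{\left(T \right)} = 12$ ($G{\left(T \right)} = 2 \left(2 + 2 \cdot 0\right) 3 = 2 \left(2 + 0\right) 3 = 2 \cdot 2 \cdot 3 = 4 \cdot 3 = 12$)
$\frac{1}{G{\left(-53 \right)}} = \frac{1}{12}$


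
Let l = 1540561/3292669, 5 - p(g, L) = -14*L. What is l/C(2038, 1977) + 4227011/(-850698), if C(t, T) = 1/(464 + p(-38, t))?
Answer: 37993405089841219/2801066932962 ≈ 13564.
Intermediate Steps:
p(g, L) = 5 + 14*L (p(g, L) = 5 - (-14)*L = 5 + 14*L)
l = 1540561/3292669 (l = 1540561*(1/3292669) = 1540561/3292669 ≈ 0.46788)
C(t, T) = 1/(469 + 14*t) (C(t, T) = 1/(464 + (5 + 14*t)) = 1/(469 + 14*t))
l/C(2038, 1977) + 4227011/(-850698) = 1540561/(3292669*((1/(7*(67 + 2*2038))))) + 4227011/(-850698) = 1540561/(3292669*((1/(7*(67 + 4076))))) + 4227011*(-1/850698) = 1540561/(3292669*(((⅐)/4143))) - 4227011/850698 = 1540561/(3292669*(((⅐)*(1/4143)))) - 4227011/850698 = 1540561/(3292669*(1/29001)) - 4227011/850698 = (1540561/3292669)*29001 - 4227011/850698 = 44677809561/3292669 - 4227011/850698 = 37993405089841219/2801066932962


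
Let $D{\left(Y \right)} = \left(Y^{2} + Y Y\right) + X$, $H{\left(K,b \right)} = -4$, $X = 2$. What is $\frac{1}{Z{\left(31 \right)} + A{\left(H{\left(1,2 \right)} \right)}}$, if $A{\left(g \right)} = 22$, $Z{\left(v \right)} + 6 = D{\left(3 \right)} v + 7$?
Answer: $\frac{1}{643} \approx 0.0015552$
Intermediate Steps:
$D{\left(Y \right)} = 2 + 2 Y^{2}$ ($D{\left(Y \right)} = \left(Y^{2} + Y Y\right) + 2 = \left(Y^{2} + Y^{2}\right) + 2 = 2 Y^{2} + 2 = 2 + 2 Y^{2}$)
$Z{\left(v \right)} = 1 + 20 v$ ($Z{\left(v \right)} = -6 + \left(\left(2 + 2 \cdot 3^{2}\right) v + 7\right) = -6 + \left(\left(2 + 2 \cdot 9\right) v + 7\right) = -6 + \left(\left(2 + 18\right) v + 7\right) = -6 + \left(20 v + 7\right) = -6 + \left(7 + 20 v\right) = 1 + 20 v$)
$\frac{1}{Z{\left(31 \right)} + A{\left(H{\left(1,2 \right)} \right)}} = \frac{1}{\left(1 + 20 \cdot 31\right) + 22} = \frac{1}{\left(1 + 620\right) + 22} = \frac{1}{621 + 22} = \frac{1}{643}$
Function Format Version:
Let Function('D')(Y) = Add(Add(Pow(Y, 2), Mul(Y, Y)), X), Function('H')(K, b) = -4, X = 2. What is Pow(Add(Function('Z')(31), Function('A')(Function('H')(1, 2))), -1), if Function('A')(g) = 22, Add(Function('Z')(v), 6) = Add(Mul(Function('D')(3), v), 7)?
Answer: Rational(1, 643) ≈ 0.0015552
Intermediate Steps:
Function('D')(Y) = Add(2, Mul(2, Pow(Y, 2))) (Function('D')(Y) = Add(Add(Pow(Y, 2), Mul(Y, Y)), 2) = Add(Add(Pow(Y, 2), Pow(Y, 2)), 2) = Add(Mul(2, Pow(Y, 2)), 2) = Add(2, Mul(2, Pow(Y, 2))))
Function('Z')(v) = Add(1, Mul(20, v)) (Function('Z')(v) = Add(-6, Add(Mul(Add(2, Mul(2, Pow(3, 2))), v), 7)) = Add(-6, Add(Mul(Add(2, Mul(2, 9)), v), 7)) = Add(-6, Add(Mul(Add(2, 18), v), 7)) = Add(-6, Add(Mul(20, v), 7)) = Add(-6, Add(7, Mul(20, v))) = Add(1, Mul(20, v)))
Pow(Add(Function('Z')(31), Function('A')(Function('H')(1, 2))), -1) = Pow(Add(Add(1, Mul(20, 31)), 22), -1) = Pow(Add(Add(1, 620), 22), -1) = Pow(Add(621, 22), -1) = Pow(643, -1) = Rational(1, 643)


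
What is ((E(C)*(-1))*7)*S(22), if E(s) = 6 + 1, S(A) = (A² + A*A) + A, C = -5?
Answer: -48510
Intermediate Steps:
S(A) = A + 2*A² (S(A) = (A² + A²) + A = 2*A² + A = A + 2*A²)
E(s) = 7
((E(C)*(-1))*7)*S(22) = ((7*(-1))*7)*(22*(1 + 2*22)) = (-7*7)*(22*(1 + 44)) = -1078*45 = -49*990 = -48510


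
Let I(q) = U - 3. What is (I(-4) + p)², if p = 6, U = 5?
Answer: 64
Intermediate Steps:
I(q) = 2 (I(q) = 5 - 3 = 2)
(I(-4) + p)² = (2 + 6)² = 8² = 64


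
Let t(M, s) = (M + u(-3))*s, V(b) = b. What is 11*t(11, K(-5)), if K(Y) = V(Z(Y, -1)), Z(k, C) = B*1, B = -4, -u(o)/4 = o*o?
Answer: 1100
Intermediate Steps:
u(o) = -4*o**2 (u(o) = -4*o*o = -4*o**2)
Z(k, C) = -4 (Z(k, C) = -4*1 = -4)
K(Y) = -4
t(M, s) = s*(-36 + M) (t(M, s) = (M - 4*(-3)**2)*s = (M - 4*9)*s = (M - 36)*s = (-36 + M)*s = s*(-36 + M))
11*t(11, K(-5)) = 11*(-4*(-36 + 11)) = 11*(-4*(-25)) = 11*100 = 1100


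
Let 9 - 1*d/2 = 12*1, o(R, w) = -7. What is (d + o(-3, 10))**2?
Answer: 169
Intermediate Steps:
d = -6 (d = 18 - 24 = -6)
(d + o(-3, 10))**2 = (-6 - 7)**2 = (-13)**2 = 169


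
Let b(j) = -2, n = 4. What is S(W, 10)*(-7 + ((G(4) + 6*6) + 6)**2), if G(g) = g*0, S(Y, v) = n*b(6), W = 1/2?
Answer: -14056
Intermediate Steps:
W = 1/2 ≈ 0.50000
S(Y, v) = -8 (S(Y, v) = 4*(-2) = -8)
G(g) = 0
S(W, 10)*(-7 + ((G(4) + 6*6) + 6)**2) = -8*(-7 + ((0 + 6*6) + 6)**2) = -8*(-7 + ((0 + 36) + 6)**2) = -8*(-7 + (36 + 6)**2) = -8*(-7 + 42**2) = -8*(-7 + 1764) = -8*1757 = -14056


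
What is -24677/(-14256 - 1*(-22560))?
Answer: -24677/8304 ≈ -2.9717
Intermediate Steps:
-24677/(-14256 - 1*(-22560)) = -24677/(-14256 + 22560) = -24677/8304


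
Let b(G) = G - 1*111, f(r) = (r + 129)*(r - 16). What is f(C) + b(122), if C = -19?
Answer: -3839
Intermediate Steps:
f(r) = (-16 + r)*(129 + r) (f(r) = (129 + r)*(-16 + r) = (-16 + r)*(129 + r))
b(G) = -111 + G (b(G) = G - 111 = -111 + G)
f(C) + b(122) = (-2064 + (-19)² + 113*(-19)) + (-111 + 122) = (-2064 + 361 - 2147) + 11 = -3850 + 11 = -3839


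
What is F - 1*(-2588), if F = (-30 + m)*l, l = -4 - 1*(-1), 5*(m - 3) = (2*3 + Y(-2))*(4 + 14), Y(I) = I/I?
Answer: 12967/5 ≈ 2593.4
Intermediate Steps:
Y(I) = 1
m = 141/5 (m = 3 + ((2*3 + 1)*(4 + 14))/5 = 3 + ((6 + 1)*18)/5 = 3 + (7*18)/5 = 3 + (⅕)*126 = 3 + 126/5 = 141/5 ≈ 28.200)
l = -3 (l = -4 + 1 = -3)
F = 27/5 (F = (-30 + 141/5)*(-3) = -9/5*(-3) = 27/5 ≈ 5.4000)
F - 1*(-2588) = 27/5 - 1*(-2588) = 27/5 + 2588 = 12967/5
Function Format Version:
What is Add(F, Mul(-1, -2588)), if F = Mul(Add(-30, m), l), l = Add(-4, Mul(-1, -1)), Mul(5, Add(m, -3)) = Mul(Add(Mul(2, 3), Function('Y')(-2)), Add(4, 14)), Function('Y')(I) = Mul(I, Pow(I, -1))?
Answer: Rational(12967, 5) ≈ 2593.4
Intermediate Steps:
Function('Y')(I) = 1
m = Rational(141, 5) (m = Add(3, Mul(Rational(1, 5), Mul(Add(Mul(2, 3), 1), Add(4, 14)))) = Add(3, Mul(Rational(1, 5), Mul(Add(6, 1), 18))) = Add(3, Mul(Rational(1, 5), Mul(7, 18))) = Add(3, Mul(Rational(1, 5), 126)) = Add(3, Rational(126, 5)) = Rational(141, 5) ≈ 28.200)
l = -3 (l = Add(-4, 1) = -3)
F = Rational(27, 5) (F = Mul(Add(-30, Rational(141, 5)), -3) = Mul(Rational(-9, 5), -3) = Rational(27, 5) ≈ 5.4000)
Add(F, Mul(-1, -2588)) = Add(Rational(27, 5), Mul(-1, -2588)) = Add(Rational(27, 5), 2588) = Rational(12967, 5)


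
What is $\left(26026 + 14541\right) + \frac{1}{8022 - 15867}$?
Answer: $\frac{318248114}{7845} \approx 40567.0$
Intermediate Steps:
$\left(26026 + 14541\right) + \frac{1}{8022 - 15867} = 40567 + \frac{1}{-7845} = 40567 - \frac{1}{7845} = \frac{318248114}{7845}$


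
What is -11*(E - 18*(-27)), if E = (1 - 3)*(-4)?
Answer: -5434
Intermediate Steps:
E = 8 (E = -2*(-4) = 8)
-11*(E - 18*(-27)) = -11*(8 - 18*(-27)) = -11*(8 + 486) = -11*494 = -5434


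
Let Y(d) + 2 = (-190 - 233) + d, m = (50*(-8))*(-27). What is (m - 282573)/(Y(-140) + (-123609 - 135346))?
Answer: 271773/259520 ≈ 1.0472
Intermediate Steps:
m = 10800 (m = -400*(-27) = 10800)
Y(d) = -425 + d (Y(d) = -2 + ((-190 - 233) + d) = -2 + (-423 + d) = -425 + d)
(m - 282573)/(Y(-140) + (-123609 - 135346)) = (10800 - 282573)/((-425 - 140) + (-123609 - 135346)) = -271773/(-565 - 258955) = -271773/(-259520) = -271773*(-1/259520) = 271773/259520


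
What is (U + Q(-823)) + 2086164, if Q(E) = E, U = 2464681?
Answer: 4550022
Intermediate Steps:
(U + Q(-823)) + 2086164 = (2464681 - 823) + 2086164 = 2463858 + 2086164 = 4550022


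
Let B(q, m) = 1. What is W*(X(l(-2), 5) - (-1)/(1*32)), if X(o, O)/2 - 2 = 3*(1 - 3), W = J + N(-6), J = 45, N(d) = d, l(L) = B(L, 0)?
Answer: -9945/32 ≈ -310.78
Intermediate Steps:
l(L) = 1
W = 39 (W = 45 - 6 = 39)
X(o, O) = -8 (X(o, O) = 4 + 2*(3*(1 - 3)) = 4 + 2*(3*(-2)) = 4 + 2*(-6) = 4 - 12 = -8)
W*(X(l(-2), 5) - (-1)/(1*32)) = 39*(-8 - (-1)/(1*32)) = 39*(-8 - (-1)/32) = 39*(-8 - 1*(-1/32)) = 39*(-8 + 1/32) = 39*(-255/32) = -9945/32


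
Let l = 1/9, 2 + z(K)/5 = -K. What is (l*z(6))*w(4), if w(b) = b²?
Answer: -640/9 ≈ -71.111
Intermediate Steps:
z(K) = -10 - 5*K (z(K) = -10 + 5*(-K) = -10 - 5*K)
l = ⅑ ≈ 0.11111
(l*z(6))*w(4) = ((-10 - 5*6)/9)*4² = ((-10 - 30)/9)*16 = ((⅑)*(-40))*16 = -40/9*16 = -640/9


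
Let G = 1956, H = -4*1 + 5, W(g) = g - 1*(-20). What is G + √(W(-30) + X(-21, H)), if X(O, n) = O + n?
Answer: 1956 + I*√30 ≈ 1956.0 + 5.4772*I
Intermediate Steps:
W(g) = 20 + g (W(g) = g + 20 = 20 + g)
H = 1 (H = -4 + 5 = 1)
G + √(W(-30) + X(-21, H)) = 1956 + √((20 - 30) + (-21 + 1)) = 1956 + √(-10 - 20) = 1956 + √(-30) = 1956 + I*√30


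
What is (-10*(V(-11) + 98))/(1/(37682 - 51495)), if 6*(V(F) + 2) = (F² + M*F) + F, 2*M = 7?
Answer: 89439175/6 ≈ 1.4907e+7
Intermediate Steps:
M = 7/2 (M = (½)*7 = 7/2 ≈ 3.5000)
V(F) = -2 + F²/6 + 3*F/4 (V(F) = -2 + ((F² + 7*F/2) + F)/6 = -2 + (F² + 9*F/2)/6 = -2 + (F²/6 + 3*F/4) = -2 + F²/6 + 3*F/4)
(-10*(V(-11) + 98))/(1/(37682 - 51495)) = (-10*((-2 + (⅙)*(-11)² + (¾)*(-11)) + 98))/(1/(37682 - 51495)) = (-10*((-2 + (⅙)*121 - 33/4) + 98))/(1/(-13813)) = (-10*((-2 + 121/6 - 33/4) + 98))/(-1/13813) = -10*(119/12 + 98)*(-13813) = -10*1295/12*(-13813) = -6475/6*(-13813) = 89439175/6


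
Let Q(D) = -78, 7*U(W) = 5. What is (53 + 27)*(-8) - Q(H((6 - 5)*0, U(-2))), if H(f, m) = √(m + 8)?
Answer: -562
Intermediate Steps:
U(W) = 5/7 (U(W) = (⅐)*5 = 5/7)
H(f, m) = √(8 + m)
(53 + 27)*(-8) - Q(H((6 - 5)*0, U(-2))) = (53 + 27)*(-8) - 1*(-78) = 80*(-8) + 78 = -640 + 78 = -562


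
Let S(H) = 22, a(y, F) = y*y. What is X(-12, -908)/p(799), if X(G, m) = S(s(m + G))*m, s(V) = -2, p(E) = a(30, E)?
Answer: -4994/225 ≈ -22.196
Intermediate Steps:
a(y, F) = y²
p(E) = 900 (p(E) = 30² = 900)
X(G, m) = 22*m
X(-12, -908)/p(799) = (22*(-908))/900 = -19976*1/900 = -4994/225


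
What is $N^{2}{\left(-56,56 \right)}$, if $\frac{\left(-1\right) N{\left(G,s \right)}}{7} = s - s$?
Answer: $0$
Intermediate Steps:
$N{\left(G,s \right)} = 0$ ($N{\left(G,s \right)} = - 7 \left(s - s\right) = \left(-7\right) 0 = 0$)
$N^{2}{\left(-56,56 \right)} = 0^{2} = 0$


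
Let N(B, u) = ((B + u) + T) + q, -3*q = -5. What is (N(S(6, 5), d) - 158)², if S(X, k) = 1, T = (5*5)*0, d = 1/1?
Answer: 214369/9 ≈ 23819.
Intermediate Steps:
d = 1
T = 0 (T = 25*0 = 0)
q = 5/3 (q = -⅓*(-5) = 5/3 ≈ 1.6667)
N(B, u) = 5/3 + B + u (N(B, u) = ((B + u) + 0) + 5/3 = (B + u) + 5/3 = 5/3 + B + u)
(N(S(6, 5), d) - 158)² = ((5/3 + 1 + 1) - 158)² = (11/3 - 158)² = (-463/3)² = 214369/9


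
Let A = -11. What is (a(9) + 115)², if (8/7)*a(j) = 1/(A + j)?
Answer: 3359889/256 ≈ 13125.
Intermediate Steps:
a(j) = 7/(8*(-11 + j))
(a(9) + 115)² = (7/(8*(-11 + 9)) + 115)² = ((7/8)/(-2) + 115)² = ((7/8)*(-½) + 115)² = (-7/16 + 115)² = (1833/16)² = 3359889/256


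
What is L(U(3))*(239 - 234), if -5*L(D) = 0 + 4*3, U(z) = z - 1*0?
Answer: -12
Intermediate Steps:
U(z) = z (U(z) = z + 0 = z)
L(D) = -12/5 (L(D) = -(0 + 4*3)/5 = -(0 + 12)/5 = -⅕*12 = -12/5)
L(U(3))*(239 - 234) = -12*(239 - 234)/5 = -12/5*5 = -12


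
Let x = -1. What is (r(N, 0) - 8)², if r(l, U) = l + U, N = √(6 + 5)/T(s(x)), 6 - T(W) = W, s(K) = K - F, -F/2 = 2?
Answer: (24 - √11)²/9 ≈ 47.534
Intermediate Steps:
F = -4 (F = -2*2 = -4)
s(K) = 4 + K (s(K) = K - 1*(-4) = K + 4 = 4 + K)
T(W) = 6 - W
N = √11/3 (N = √(6 + 5)/(6 - (4 - 1)) = √11/(6 - 1*3) = √11/(6 - 3) = √11/3 ≈ 1.1055)
r(l, U) = U + l
(r(N, 0) - 8)² = ((0 + √11/3) - 8)² = (√11/3 - 8)² = (-8 + √11/3)²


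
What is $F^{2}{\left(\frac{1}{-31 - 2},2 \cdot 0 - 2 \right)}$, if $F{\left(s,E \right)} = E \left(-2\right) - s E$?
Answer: $\frac{16900}{1089} \approx 15.519$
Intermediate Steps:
$F{\left(s,E \right)} = - 2 E - E s$
$F^{2}{\left(\frac{1}{-31 - 2},2 \cdot 0 - 2 \right)} = \left(- \left(2 \cdot 0 - 2\right) \left(2 + \frac{1}{-31 - 2}\right)\right)^{2} = \left(- \left(0 - 2\right) \left(2 + \frac{1}{-33}\right)\right)^{2} = \left(\left(-1\right) \left(-2\right) \left(2 - \frac{1}{33}\right)\right)^{2} = \left(\left(-1\right) \left(-2\right) \frac{65}{33}\right)^{2} = \left(\frac{130}{33}\right)^{2} = \frac{16900}{1089}$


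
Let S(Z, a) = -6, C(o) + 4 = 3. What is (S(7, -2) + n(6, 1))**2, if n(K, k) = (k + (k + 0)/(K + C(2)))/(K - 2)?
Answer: 3249/100 ≈ 32.490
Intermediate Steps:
C(o) = -1 (C(o) = -4 + 3 = -1)
n(K, k) = (k + k/(-1 + K))/(-2 + K) (n(K, k) = (k + (k + 0)/(K - 1))/(K - 2) = (k + k/(-1 + K))/(-2 + K))
(S(7, -2) + n(6, 1))**2 = (-6 + 6*1/(2 + 6**2 - 3*6))**2 = (-6 + 6*1/(2 + 36 - 18))**2 = (-6 + 6*1/20)**2 = (-6 + 6*1*(1/20))**2 = (-6 + 3/10)**2 = (-57/10)**2 = 3249/100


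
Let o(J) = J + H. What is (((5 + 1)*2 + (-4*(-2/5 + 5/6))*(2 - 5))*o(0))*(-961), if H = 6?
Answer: -495876/5 ≈ -99175.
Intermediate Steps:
o(J) = 6 + J (o(J) = J + 6 = 6 + J)
(((5 + 1)*2 + (-4*(-2/5 + 5/6))*(2 - 5))*o(0))*(-961) = (((5 + 1)*2 + (-4*(-2/5 + 5/6))*(2 - 5))*(6 + 0))*(-961) = ((6*2 - 4*(-2*⅕ + 5*(⅙))*(-3))*6)*(-961) = ((12 - 4*(-⅖ + ⅚)*(-3))*6)*(-961) = ((12 - 4*13/30*(-3))*6)*(-961) = ((12 - 26/15*(-3))*6)*(-961) = ((12 + 26/5)*6)*(-961) = ((86/5)*6)*(-961) = (516/5)*(-961) = -495876/5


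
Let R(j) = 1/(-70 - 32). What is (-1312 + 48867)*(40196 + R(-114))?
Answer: 194975072005/102 ≈ 1.9115e+9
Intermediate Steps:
R(j) = -1/102 (R(j) = 1/(-102) = -1/102)
(-1312 + 48867)*(40196 + R(-114)) = (-1312 + 48867)*(40196 - 1/102) = 47555*(4099991/102) = 194975072005/102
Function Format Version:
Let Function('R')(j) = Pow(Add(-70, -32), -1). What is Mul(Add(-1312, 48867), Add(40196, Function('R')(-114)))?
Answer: Rational(194975072005, 102) ≈ 1.9115e+9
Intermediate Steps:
Function('R')(j) = Rational(-1, 102) (Function('R')(j) = Pow(-102, -1) = Rational(-1, 102))
Mul(Add(-1312, 48867), Add(40196, Function('R')(-114))) = Mul(Add(-1312, 48867), Add(40196, Rational(-1, 102))) = Mul(47555, Rational(4099991, 102)) = Rational(194975072005, 102)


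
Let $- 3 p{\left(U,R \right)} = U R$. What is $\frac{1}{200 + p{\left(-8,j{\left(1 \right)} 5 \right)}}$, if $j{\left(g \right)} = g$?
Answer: $\frac{3}{640} \approx 0.0046875$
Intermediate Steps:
$p{\left(U,R \right)} = - \frac{R U}{3}$ ($p{\left(U,R \right)} = - \frac{U R}{3} = - \frac{R U}{3}$)
$\frac{1}{200 + p{\left(-8,j{\left(1 \right)} 5 \right)}} = \frac{1}{200 - \frac{1}{3} \cdot 1 \cdot 5 \left(-8\right)} = \frac{1}{200 - \frac{5}{3} \left(-8\right)} = \frac{1}{200 + \frac{40}{3}} = \frac{1}{\frac{640}{3}} = \frac{3}{640}$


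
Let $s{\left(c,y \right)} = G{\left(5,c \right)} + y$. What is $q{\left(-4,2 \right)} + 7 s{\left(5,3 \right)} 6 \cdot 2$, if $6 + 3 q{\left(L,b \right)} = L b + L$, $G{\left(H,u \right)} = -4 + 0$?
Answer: $-90$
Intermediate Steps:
$G{\left(H,u \right)} = -4$
$s{\left(c,y \right)} = -4 + y$
$q{\left(L,b \right)} = -2 + \frac{L}{3} + \frac{L b}{3}$ ($q{\left(L,b \right)} = -2 + \frac{L b + L}{3} = -2 + \frac{L + L b}{3} = -2 + \left(\frac{L}{3} + \frac{L b}{3}\right) = -2 + \frac{L}{3} + \frac{L b}{3}$)
$q{\left(-4,2 \right)} + 7 s{\left(5,3 \right)} 6 \cdot 2 = \left(-2 + \frac{1}{3} \left(-4\right) + \frac{1}{3} \left(-4\right) 2\right) + 7 \left(-4 + 3\right) 6 \cdot 2 = \left(-2 - \frac{4}{3} - \frac{8}{3}\right) + 7 \left(-1\right) 6 \cdot 2 = -6 + 7 \left(\left(-6\right) 2\right) = -6 + 7 \left(-12\right) = -6 - 84 = -90$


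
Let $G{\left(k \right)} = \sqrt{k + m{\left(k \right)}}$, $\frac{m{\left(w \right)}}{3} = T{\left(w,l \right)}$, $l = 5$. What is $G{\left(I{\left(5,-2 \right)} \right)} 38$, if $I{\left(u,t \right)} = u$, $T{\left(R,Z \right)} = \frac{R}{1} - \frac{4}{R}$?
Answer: $\frac{76 \sqrt{110}}{5} \approx 159.42$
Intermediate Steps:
$T{\left(R,Z \right)} = R - \frac{4}{R}$ ($T{\left(R,Z \right)} = R 1 - \frac{4}{R} = R - \frac{4}{R}$)
$m{\left(w \right)} = - \frac{12}{w} + 3 w$ ($m{\left(w \right)} = 3 \left(w - \frac{4}{w}\right) = - \frac{12}{w} + 3 w$)
$G{\left(k \right)} = \sqrt{- \frac{12}{k} + 4 k}$ ($G{\left(k \right)} = \sqrt{k + \left(- \frac{12}{k} + 3 k\right)} = \sqrt{- \frac{12}{k} + 4 k}$)
$G{\left(I{\left(5,-2 \right)} \right)} 38 = 2 \sqrt{5 - \frac{3}{5}} \cdot 38 = 2 \sqrt{\frac{22}{5}} \cdot 38 = 2 \frac{\sqrt{110}}{5} \cdot 38 = \frac{2 \sqrt{110}}{5} \cdot 38 = \frac{76 \sqrt{110}}{5}$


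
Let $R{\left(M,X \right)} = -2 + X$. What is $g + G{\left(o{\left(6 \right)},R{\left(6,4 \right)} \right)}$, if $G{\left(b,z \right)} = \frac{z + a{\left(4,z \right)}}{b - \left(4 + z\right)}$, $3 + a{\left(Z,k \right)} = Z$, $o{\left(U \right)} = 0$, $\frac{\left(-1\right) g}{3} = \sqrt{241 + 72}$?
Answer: $- \frac{1}{2} - 3 \sqrt{313} \approx -53.575$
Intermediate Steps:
$g = - 3 \sqrt{313}$ ($g = - 3 \sqrt{241 + 72} = - 3 \sqrt{313} \approx -53.075$)
$a{\left(Z,k \right)} = -3 + Z$
$G{\left(b,z \right)} = \frac{1 + z}{-4 + b - z}$ ($G{\left(b,z \right)} = \frac{z + \left(-3 + 4\right)}{b - \left(4 + z\right)} = \frac{z + 1}{-4 + b - z} = \frac{1 + z}{-4 + b - z}$)
$g + G{\left(o{\left(6 \right)},R{\left(6,4 \right)} \right)} = - 3 \sqrt{313} + \frac{-1 - \left(-2 + 4\right)}{4 + \left(-2 + 4\right) - 0} = - 3 \sqrt{313} + \frac{-1 - 2}{4 + 2 + 0} = - 3 \sqrt{313} + \frac{-1 - 2}{6} = - 3 \sqrt{313} + \frac{1}{6} \left(-3\right) = - 3 \sqrt{313} - \frac{1}{2} = - \frac{1}{2} - 3 \sqrt{313}$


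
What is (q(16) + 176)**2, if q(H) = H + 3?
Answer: 38025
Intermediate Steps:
q(H) = 3 + H
(q(16) + 176)**2 = ((3 + 16) + 176)**2 = (19 + 176)**2 = 195**2 = 38025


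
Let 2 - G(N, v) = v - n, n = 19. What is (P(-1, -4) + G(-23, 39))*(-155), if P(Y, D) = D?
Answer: 3410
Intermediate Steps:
G(N, v) = 21 - v (G(N, v) = 2 - (v - 1*19) = 2 - (v - 19) = 2 - (-19 + v) = 2 + (19 - v) = 21 - v)
(P(-1, -4) + G(-23, 39))*(-155) = (-4 + (21 - 1*39))*(-155) = (-4 + (21 - 39))*(-155) = (-4 - 18)*(-155) = -22*(-155) = 3410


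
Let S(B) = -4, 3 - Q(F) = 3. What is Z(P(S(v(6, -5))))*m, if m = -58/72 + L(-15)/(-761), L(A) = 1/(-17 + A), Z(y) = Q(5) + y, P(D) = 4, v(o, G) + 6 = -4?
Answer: -176543/54792 ≈ -3.2221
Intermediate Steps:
Q(F) = 0 (Q(F) = 3 - 1*3 = 3 - 3 = 0)
v(o, G) = -10 (v(o, G) = -6 - 4 = -10)
Z(y) = y (Z(y) = 0 + y = y)
m = -176543/219168 (m = -58/72 + 1/(-17 - 15*(-761)) = -58*1/72 - 1/761/(-32) = -29/36 - 1/32*(-1/761) = -29/36 + 1/24352 = -176543/219168 ≈ -0.80551)
Z(P(S(v(6, -5))))*m = 4*(-176543/219168) = -176543/54792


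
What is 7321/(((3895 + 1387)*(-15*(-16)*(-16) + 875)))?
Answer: -7321/15661130 ≈ -0.00046746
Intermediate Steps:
7321/(((3895 + 1387)*(-15*(-16)*(-16) + 875))) = 7321/((5282*(240*(-16) + 875))) = 7321/((5282*(-3840 + 875))) = 7321/((5282*(-2965))) = 7321/(-15661130) = 7321*(-1/15661130) = -7321/15661130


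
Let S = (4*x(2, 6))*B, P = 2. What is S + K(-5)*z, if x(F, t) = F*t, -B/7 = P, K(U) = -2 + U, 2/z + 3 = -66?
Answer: -46354/69 ≈ -671.80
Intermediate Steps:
z = -2/69 (z = 2/(-3 - 66) = 2/(-69) = 2*(-1/69) = -2/69 ≈ -0.028986)
B = -14 (B = -7*2 = -14)
S = -672 (S = (4*(2*6))*(-14) = (4*12)*(-14) = 48*(-14) = -672)
S + K(-5)*z = -672 + (-2 - 5)*(-2/69) = -672 - 7*(-2/69) = -672 + 14/69 = -46354/69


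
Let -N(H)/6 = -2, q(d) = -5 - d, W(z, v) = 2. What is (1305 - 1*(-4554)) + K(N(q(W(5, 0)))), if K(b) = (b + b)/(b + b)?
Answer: 5860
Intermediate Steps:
N(H) = 12 (N(H) = -6*(-2) = 12)
K(b) = 1 (K(b) = (2*b)/((2*b)) = (2*b)*(1/(2*b)) = 1)
(1305 - 1*(-4554)) + K(N(q(W(5, 0)))) = (1305 - 1*(-4554)) + 1 = (1305 + 4554) + 1 = 5859 + 1 = 5860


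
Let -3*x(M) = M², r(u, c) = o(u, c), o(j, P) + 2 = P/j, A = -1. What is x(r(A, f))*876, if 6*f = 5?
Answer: -21097/9 ≈ -2344.1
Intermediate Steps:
f = ⅚ (f = (⅙)*5 = ⅚ ≈ 0.83333)
o(j, P) = -2 + P/j
r(u, c) = -2 + c/u
x(M) = -M²/3
x(r(A, f))*876 = -(-2 + (⅚)/(-1))²/3*876 = -(-2 + (⅚)*(-1))²/3*876 = -(-2 - ⅚)²/3*876 = -(-17/6)²/3*876 = -⅓*289/36*876 = -289/108*876 = -21097/9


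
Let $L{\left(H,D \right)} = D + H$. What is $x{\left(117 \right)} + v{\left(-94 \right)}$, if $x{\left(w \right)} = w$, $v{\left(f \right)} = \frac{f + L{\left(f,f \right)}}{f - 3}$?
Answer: $\frac{11631}{97} \approx 119.91$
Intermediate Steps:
$v{\left(f \right)} = \frac{3 f}{-3 + f}$ ($v{\left(f \right)} = \frac{f + \left(f + f\right)}{f - 3} = \frac{f + 2 f}{-3 + f} = \frac{3 f}{-3 + f}$)
$x{\left(117 \right)} + v{\left(-94 \right)} = 117 + 3 \left(-94\right) \frac{1}{-3 - 94} = 117 + 3 \left(-94\right) \frac{1}{-97} = 117 + 3 \left(-94\right) \left(- \frac{1}{97}\right) = 117 + \frac{282}{97} = \frac{11631}{97}$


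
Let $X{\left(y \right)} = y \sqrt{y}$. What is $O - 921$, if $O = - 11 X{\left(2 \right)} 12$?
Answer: $-921 - 264 \sqrt{2} \approx -1294.4$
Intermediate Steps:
$X{\left(y \right)} = y^{\frac{3}{2}}$
$O = - 264 \sqrt{2}$ ($O = - 11 \cdot 2^{\frac{3}{2}} \cdot 12 = - 11 \cdot 2 \sqrt{2} \cdot 12 = - 22 \sqrt{2} \cdot 12 = - 264 \sqrt{2} \approx -373.35$)
$O - 921 = - 264 \sqrt{2} - 921 = -921 - 264 \sqrt{2}$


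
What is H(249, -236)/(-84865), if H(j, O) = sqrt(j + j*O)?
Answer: -I*sqrt(58515)/84865 ≈ -0.0028504*I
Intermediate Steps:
H(j, O) = sqrt(j + O*j)
H(249, -236)/(-84865) = sqrt(249*(1 - 236))/(-84865) = sqrt(249*(-235))*(-1/84865) = sqrt(-58515)*(-1/84865) = (I*sqrt(58515))*(-1/84865) = -I*sqrt(58515)/84865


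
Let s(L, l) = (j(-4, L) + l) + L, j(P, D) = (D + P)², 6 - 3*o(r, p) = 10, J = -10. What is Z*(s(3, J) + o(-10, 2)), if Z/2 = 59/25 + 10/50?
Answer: -2816/75 ≈ -37.547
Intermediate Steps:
Z = 128/25 (Z = 2*(59/25 + 10/50) = 2*(59*(1/25) + 10*(1/50)) = 2*(59/25 + ⅕) = 2*(64/25) = 128/25 ≈ 5.1200)
o(r, p) = -4/3 (o(r, p) = 2 - ⅓*10 = 2 - 10/3 = -4/3)
s(L, l) = L + l + (-4 + L)² (s(L, l) = ((L - 4)² + l) + L = ((-4 + L)² + l) + L = (l + (-4 + L)²) + L = L + l + (-4 + L)²)
Z*(s(3, J) + o(-10, 2)) = 128*((3 - 10 + (-4 + 3)²) - 4/3)/25 = 128*((3 - 10 + (-1)²) - 4/3)/25 = 128*((3 - 10 + 1) - 4/3)/25 = 128*(-6 - 4/3)/25 = (128/25)*(-22/3) = -2816/75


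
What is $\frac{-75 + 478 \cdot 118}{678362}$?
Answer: $\frac{56329}{678362} \approx 0.083037$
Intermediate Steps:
$\frac{-75 + 478 \cdot 118}{678362} = \left(-75 + 56404\right) \frac{1}{678362} = 56329 \cdot \frac{1}{678362} = \frac{56329}{678362}$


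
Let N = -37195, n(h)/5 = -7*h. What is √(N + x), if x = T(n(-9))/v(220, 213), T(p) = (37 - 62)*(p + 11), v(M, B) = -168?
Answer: I*√65526405/42 ≈ 192.73*I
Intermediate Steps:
n(h) = -35*h (n(h) = 5*(-7*h) = -35*h)
T(p) = -275 - 25*p (T(p) = -25*(11 + p) = -275 - 25*p)
x = 4075/84 (x = (-275 - (-875)*(-9))/(-168) = (-275 - 25*315)*(-1/168) = (-275 - 7875)*(-1/168) = -8150*(-1/168) = 4075/84 ≈ 48.512)
√(N + x) = √(-37195 + 4075/84) = √(-3120305/84) = I*√65526405/42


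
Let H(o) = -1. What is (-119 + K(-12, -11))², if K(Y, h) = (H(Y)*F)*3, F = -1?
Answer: 13456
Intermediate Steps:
K(Y, h) = 3 (K(Y, h) = -1*(-1)*3 = 1*3 = 3)
(-119 + K(-12, -11))² = (-119 + 3)² = (-116)² = 13456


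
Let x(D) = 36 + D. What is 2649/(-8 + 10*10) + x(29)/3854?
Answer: 5107613/177284 ≈ 28.810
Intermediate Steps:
2649/(-8 + 10*10) + x(29)/3854 = 2649/(-8 + 10*10) + (36 + 29)/3854 = 2649/(-8 + 100) + 65*(1/3854) = 2649/92 + 65/3854 = 5107613/177284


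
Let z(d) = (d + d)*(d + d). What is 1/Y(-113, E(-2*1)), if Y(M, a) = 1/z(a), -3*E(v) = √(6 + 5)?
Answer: 44/9 ≈ 4.8889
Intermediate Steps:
z(d) = 4*d² (z(d) = (2*d)*(2*d) = 4*d²)
E(v) = -√11/3 (E(v) = -√(6 + 5)/3 = -√11/3)
Y(M, a) = 1/(4*a²)
1/Y(-113, E(-2*1)) = 1/(1/(4*(-√11/3)²)) = 1/((¼)*(9/11)) = 1/(9/44) = 44/9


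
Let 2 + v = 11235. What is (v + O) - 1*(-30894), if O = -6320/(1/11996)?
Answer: -75772593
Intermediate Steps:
O = -75814720 (O = -6320/1/11996 = -6320*11996 = -75814720)
v = 11233 (v = -2 + 11235 = 11233)
(v + O) - 1*(-30894) = (11233 - 75814720) - 1*(-30894) = -75803487 + 30894 = -75772593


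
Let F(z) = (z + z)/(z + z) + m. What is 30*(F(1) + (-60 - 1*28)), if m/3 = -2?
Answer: -2790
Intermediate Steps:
m = -6 (m = 3*(-2) = -6)
F(z) = -5 (F(z) = (z + z)/(z + z) - 6 = (2*z)/((2*z)) - 6 = (2*z)*(1/(2*z)) - 6 = 1 - 6 = -5)
30*(F(1) + (-60 - 1*28)) = 30*(-5 + (-60 - 1*28)) = 30*(-5 + (-60 - 28)) = 30*(-5 - 88) = 30*(-93) = -2790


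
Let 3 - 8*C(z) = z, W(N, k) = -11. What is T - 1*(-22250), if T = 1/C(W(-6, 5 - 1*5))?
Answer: 155754/7 ≈ 22251.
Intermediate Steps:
C(z) = 3/8 - z/8
T = 4/7 (T = 1/(3/8 - ⅛*(-11)) = 1/(3/8 + 11/8) = 1/(7/4) = 4/7 ≈ 0.57143)
T - 1*(-22250) = 4/7 - 1*(-22250) = 4/7 + 22250 = 155754/7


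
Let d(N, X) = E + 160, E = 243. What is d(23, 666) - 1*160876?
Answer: -160473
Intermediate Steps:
d(N, X) = 403 (d(N, X) = 243 + 160 = 403)
d(23, 666) - 1*160876 = 403 - 1*160876 = 403 - 160876 = -160473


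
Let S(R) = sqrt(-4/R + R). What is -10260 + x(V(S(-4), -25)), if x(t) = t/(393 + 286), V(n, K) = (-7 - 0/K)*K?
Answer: -995195/97 ≈ -10260.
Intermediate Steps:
S(R) = sqrt(R - 4/R)
V(n, K) = -7*K (V(n, K) = (-7 - 1*0)*K = (-7 + 0)*K = -7*K)
x(t) = t/679
-10260 + x(V(S(-4), -25)) = -10260 + (-7*(-25))/679 = -10260 + (1/679)*175 = -10260 + 25/97 = -995195/97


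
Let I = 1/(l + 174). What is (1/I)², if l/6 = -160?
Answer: 617796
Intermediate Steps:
l = -960 (l = 6*(-160) = -960)
I = -1/786 (I = 1/(-960 + 174) = 1/(-786) = -1/786 ≈ -0.0012723)
(1/I)² = (1/(-1/786))² = (-786)² = 617796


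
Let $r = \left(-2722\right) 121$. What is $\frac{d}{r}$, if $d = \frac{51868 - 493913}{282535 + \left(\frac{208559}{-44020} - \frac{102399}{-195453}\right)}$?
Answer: $\frac{633880820227950}{133438268409491973631} \approx 4.7504 \cdot 10^{-6}$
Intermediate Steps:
$r = -329362$
$d = - \frac{1267761640455900}{810283326002951}$ ($d = - \frac{442045}{282535 + \left(208559 \left(- \frac{1}{44020}\right) - - \frac{34133}{65151}\right)} = - \frac{442045}{282535 + \left(- \frac{208559}{44020} + \frac{34133}{65151}\right)} = - \frac{442045}{282535 - \frac{12085292749}{2867947020}} = - \frac{442045}{\frac{810283326002951}{2867947020}} = \left(-442045\right) \frac{2867947020}{810283326002951} = - \frac{1267761640455900}{810283326002951} \approx -1.5646$)
$\frac{d}{r} = - \frac{1267761640455900}{810283326002951 \left(-329362\right)} = \left(- \frac{1267761640455900}{810283326002951}\right) \left(- \frac{1}{329362}\right) = \frac{633880820227950}{133438268409491973631}$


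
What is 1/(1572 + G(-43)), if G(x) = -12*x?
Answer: 1/2088 ≈ 0.00047893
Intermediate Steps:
1/(1572 + G(-43)) = 1/(1572 - 12*(-43)) = 1/(1572 + 516) = 1/2088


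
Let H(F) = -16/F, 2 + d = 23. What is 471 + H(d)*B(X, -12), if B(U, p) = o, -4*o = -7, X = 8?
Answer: 1409/3 ≈ 469.67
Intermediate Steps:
d = 21 (d = -2 + 23 = 21)
o = 7/4 (o = -¼*(-7) = 7/4 ≈ 1.7500)
B(U, p) = 7/4
471 + H(d)*B(X, -12) = 471 - 16/21*(7/4) = 471 - 16*1/21*(7/4) = 471 - 16/21*7/4 = 471 - 4/3 = 1409/3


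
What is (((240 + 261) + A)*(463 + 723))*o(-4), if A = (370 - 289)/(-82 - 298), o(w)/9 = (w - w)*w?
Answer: 0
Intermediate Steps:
o(w) = 0 (o(w) = 9*((w - w)*w) = 9*(0*w) = 9*0 = 0)
A = -81/380 (A = 81/(-380) = 81*(-1/380) = -81/380 ≈ -0.21316)
(((240 + 261) + A)*(463 + 723))*o(-4) = (((240 + 261) - 81/380)*(463 + 723))*0 = ((501 - 81/380)*1186)*0 = ((190299/380)*1186)*0 = (112847307/190)*0 = 0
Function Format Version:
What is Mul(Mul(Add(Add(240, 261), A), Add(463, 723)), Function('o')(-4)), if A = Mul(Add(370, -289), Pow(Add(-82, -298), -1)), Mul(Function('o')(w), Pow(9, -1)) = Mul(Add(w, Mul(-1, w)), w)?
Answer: 0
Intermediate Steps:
Function('o')(w) = 0 (Function('o')(w) = Mul(9, Mul(Add(w, Mul(-1, w)), w)) = Mul(9, Mul(0, w)) = Mul(9, 0) = 0)
A = Rational(-81, 380) (A = Mul(81, Pow(-380, -1)) = Mul(81, Rational(-1, 380)) = Rational(-81, 380) ≈ -0.21316)
Mul(Mul(Add(Add(240, 261), A), Add(463, 723)), Function('o')(-4)) = Mul(Mul(Add(Add(240, 261), Rational(-81, 380)), Add(463, 723)), 0) = Mul(Mul(Add(501, Rational(-81, 380)), 1186), 0) = Mul(Mul(Rational(190299, 380), 1186), 0) = Mul(Rational(112847307, 190), 0) = 0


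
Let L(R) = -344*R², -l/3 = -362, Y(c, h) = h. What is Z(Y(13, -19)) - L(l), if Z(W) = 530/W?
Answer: 7708531726/19 ≈ 4.0571e+8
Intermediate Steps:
l = 1086 (l = -3*(-362) = 1086)
Z(Y(13, -19)) - L(l) = 530/(-19) - (-344)*1086² = 530*(-1/19) - (-344)*1179396 = -530/19 - 1*(-405712224) = -530/19 + 405712224 = 7708531726/19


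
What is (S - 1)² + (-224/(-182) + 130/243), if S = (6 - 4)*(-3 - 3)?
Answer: 539449/3159 ≈ 170.77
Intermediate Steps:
S = -12 (S = 2*(-6) = -12)
(S - 1)² + (-224/(-182) + 130/243) = (-12 - 1)² + (-224/(-182) + 130/243) = (-13)² + (-224*(-1/182) + 130*(1/243)) = 169 + (16/13 + 130/243) = 169 + 5578/3159 = 539449/3159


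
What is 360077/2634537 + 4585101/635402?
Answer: 12308411879191/1673990078874 ≈ 7.3527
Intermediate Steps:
360077/2634537 + 4585101/635402 = 12308411879191/1673990078874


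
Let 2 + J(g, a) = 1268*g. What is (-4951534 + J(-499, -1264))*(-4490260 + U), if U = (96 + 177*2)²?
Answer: 23944000959680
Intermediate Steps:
J(g, a) = -2 + 1268*g
U = 202500 (U = (96 + 354)² = 450² = 202500)
(-4951534 + J(-499, -1264))*(-4490260 + U) = (-4951534 + (-2 + 1268*(-499)))*(-4490260 + 202500) = (-4951534 + (-2 - 632732))*(-4287760) = (-4951534 - 632734)*(-4287760) = -5584268*(-4287760) = 23944000959680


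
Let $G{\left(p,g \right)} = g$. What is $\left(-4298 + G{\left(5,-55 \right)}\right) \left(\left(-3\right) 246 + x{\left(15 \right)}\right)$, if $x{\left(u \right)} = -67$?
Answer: $3504165$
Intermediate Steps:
$\left(-4298 + G{\left(5,-55 \right)}\right) \left(\left(-3\right) 246 + x{\left(15 \right)}\right) = \left(-4298 - 55\right) \left(\left(-3\right) 246 - 67\right) = - 4353 \left(-738 - 67\right) = \left(-4353\right) \left(-805\right) = 3504165$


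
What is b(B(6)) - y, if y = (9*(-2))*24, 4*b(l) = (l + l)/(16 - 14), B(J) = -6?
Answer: 861/2 ≈ 430.50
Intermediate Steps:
b(l) = l/4 (b(l) = ((l + l)/(16 - 14))/4 = ((2*l)/2)/4 = ((2*l)*(½))/4 = l/4)
y = -432 (y = -18*24 = -432)
b(B(6)) - y = (¼)*(-6) - 1*(-432) = -3/2 + 432 = 861/2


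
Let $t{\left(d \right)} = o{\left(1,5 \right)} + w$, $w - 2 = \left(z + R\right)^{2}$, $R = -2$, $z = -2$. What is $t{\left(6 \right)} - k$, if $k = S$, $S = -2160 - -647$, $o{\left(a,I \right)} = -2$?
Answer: $1529$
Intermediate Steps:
$w = 18$ ($w = 2 + \left(-2 - 2\right)^{2} = 2 + \left(-4\right)^{2} = 2 + 16 = 18$)
$t{\left(d \right)} = 16$ ($t{\left(d \right)} = -2 + 18 = 16$)
$S = -1513$ ($S = -2160 + 647 = -1513$)
$k = -1513$
$t{\left(6 \right)} - k = 16 - -1513 = 16 + 1513 = 1529$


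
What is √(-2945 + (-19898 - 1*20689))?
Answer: 2*I*√10883 ≈ 208.64*I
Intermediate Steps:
√(-2945 + (-19898 - 1*20689)) = √(-2945 + (-19898 - 20689)) = √(-2945 - 40587) = √(-43532) = 2*I*√10883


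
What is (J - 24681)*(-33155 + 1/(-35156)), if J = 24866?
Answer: -215635478485/35156 ≈ -6.1337e+6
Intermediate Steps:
(J - 24681)*(-33155 + 1/(-35156)) = (24866 - 24681)*(-33155 + 1/(-35156)) = 185*(-33155 - 1/35156) = 185*(-1165597181/35156) = -215635478485/35156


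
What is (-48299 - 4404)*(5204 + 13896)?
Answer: -1006627300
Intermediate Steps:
(-48299 - 4404)*(5204 + 13896) = -52703*19100 = -1006627300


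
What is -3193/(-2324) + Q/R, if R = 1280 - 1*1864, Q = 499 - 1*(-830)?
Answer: -305971/339304 ≈ -0.90176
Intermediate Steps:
Q = 1329 (Q = 499 + 830 = 1329)
R = -584 (R = 1280 - 1864 = -584)
-3193/(-2324) + Q/R = -3193/(-2324) + 1329/(-584) = -3193*(-1/2324) + 1329*(-1/584) = 3193/2324 - 1329/584 = -305971/339304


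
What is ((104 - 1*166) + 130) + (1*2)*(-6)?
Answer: 56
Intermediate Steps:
((104 - 1*166) + 130) + (1*2)*(-6) = ((104 - 166) + 130) + 2*(-6) = (-62 + 130) - 12 = 68 - 12 = 56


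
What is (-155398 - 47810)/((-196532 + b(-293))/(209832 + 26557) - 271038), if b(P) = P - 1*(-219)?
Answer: 12009033978/16017649597 ≈ 0.74974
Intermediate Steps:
b(P) = 219 + P (b(P) = P + 219 = 219 + P)
(-155398 - 47810)/((-196532 + b(-293))/(209832 + 26557) - 271038) = (-155398 - 47810)/((-196532 + (219 - 293))/(209832 + 26557) - 271038) = -203208/((-196532 - 74)/236389 - 271038) = -203208/(-196606*1/236389 - 271038) = -203208/(-196606/236389 - 271038) = -203208/(-64070598388/236389) = -203208*(-236389/64070598388) = 12009033978/16017649597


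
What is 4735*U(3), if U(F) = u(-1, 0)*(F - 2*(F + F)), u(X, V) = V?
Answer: 0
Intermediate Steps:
U(F) = 0 (U(F) = 0*(F - 2*(F + F)) = 0*(F - 4*F) = 0*(-3*F) = 0)
4735*U(3) = 4735*0 = 0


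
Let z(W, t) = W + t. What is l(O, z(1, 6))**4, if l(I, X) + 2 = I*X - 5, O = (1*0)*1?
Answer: 2401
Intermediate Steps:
O = 0 (O = 0*1 = 0)
l(I, X) = -7 + I*X (l(I, X) = -2 + (I*X - 5) = -2 + (-5 + I*X) = -7 + I*X)
l(O, z(1, 6))**4 = (-7 + 0*(1 + 6))**4 = (-7 + 0*7)**4 = (-7 + 0)**4 = (-7)**4 = 2401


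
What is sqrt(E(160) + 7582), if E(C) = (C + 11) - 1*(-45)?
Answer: sqrt(7798) ≈ 88.306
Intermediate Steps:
E(C) = 56 + C (E(C) = (11 + C) + 45 = 56 + C)
sqrt(E(160) + 7582) = sqrt((56 + 160) + 7582) = sqrt(216 + 7582) = sqrt(7798)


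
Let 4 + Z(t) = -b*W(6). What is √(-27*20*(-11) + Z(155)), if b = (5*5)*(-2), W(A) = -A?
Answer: 2*√1409 ≈ 75.073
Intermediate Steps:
b = -50 (b = 25*(-2) = -50)
Z(t) = -304 (Z(t) = -4 - (-50)*(-1*6) = -4 - (-50)*(-6) = -4 - 1*300 = -4 - 300 = -304)
√(-27*20*(-11) + Z(155)) = √(-27*20*(-11) - 304) = √(-540*(-11) - 304) = √(5940 - 304) = √5636 = 2*√1409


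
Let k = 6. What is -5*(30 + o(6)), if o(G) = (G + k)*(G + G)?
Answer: -870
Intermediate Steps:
o(G) = 2*G*(6 + G) (o(G) = (G + 6)*(G + G) = (6 + G)*(2*G) = 2*G*(6 + G))
-5*(30 + o(6)) = -5*(30 + 2*6*(6 + 6)) = -5*(30 + 2*6*12) = -5*(30 + 144) = -5*174 = -870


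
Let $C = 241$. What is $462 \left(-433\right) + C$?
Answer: $-199805$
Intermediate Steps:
$462 \left(-433\right) + C = 462 \left(-433\right) + 241 = -200046 + 241 = -199805$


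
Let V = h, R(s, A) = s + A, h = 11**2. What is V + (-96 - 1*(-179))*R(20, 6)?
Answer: 2279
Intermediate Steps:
h = 121
R(s, A) = A + s
V = 121
V + (-96 - 1*(-179))*R(20, 6) = 121 + (-96 - 1*(-179))*(6 + 20) = 121 + (-96 + 179)*26 = 121 + 83*26 = 121 + 2158 = 2279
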